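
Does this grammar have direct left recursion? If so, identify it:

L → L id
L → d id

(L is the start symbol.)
Yes, L is left-recursive

Direct left recursion occurs when N → N α for some non-terminal N (the right-hand side begins with the left-hand side itself).

L → L id: LEFT RECURSIVE (starts with L)
L → d id: starts with d

The grammar has direct left recursion on: L.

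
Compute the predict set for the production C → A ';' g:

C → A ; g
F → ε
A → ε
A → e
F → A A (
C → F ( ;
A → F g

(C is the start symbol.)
PREDICT(C → A ';' g) = (FIRST(RHS) \ {ε}) ∪ (FOLLOW(C) if ε ∈ FIRST(RHS), i.e. RHS ⇒* ε)
FIRST(A) = { '(', 'e', 'g', ε }
FIRST(A ';' g) = { '(', ';', 'e', 'g' }
ε ∉ FIRST(A ';' g), so FOLLOW(C) is not added.
PREDICT(C → A ';' g) = { '(', ';', 'e', 'g' }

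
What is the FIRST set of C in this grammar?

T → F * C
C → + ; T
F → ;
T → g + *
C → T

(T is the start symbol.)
{ '+', ';', 'g' }

FIRST sets of the other non-terminals involved (by the same procedure, iterated to a fixed point):
  FIRST(T) = { ';', 'g' }

From C → + ; T:
  - '+' is a terminal: add '+' and stop
From C → T:
  - T is a non-terminal: add FIRST(T) \ {ε} = { ';', 'g' }
    T is not nullable, so stop

Collecting: FIRST(C) = { '+', ';', 'g' }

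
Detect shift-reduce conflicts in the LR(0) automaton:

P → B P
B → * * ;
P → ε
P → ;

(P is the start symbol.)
Yes — I0: [P → .] vs [B → . * * ;]; I3: [P → .] vs [B → . * * ;]

A shift-reduce conflict occurs when an LR(0) state has both:
  - a complete (reduce) item [A → α .] (dot at the end), and
  - a shift item [B → β . c γ] (dot before a terminal).

Augment with P' → P and build the canonical LR(0) collection (I0 = CLOSURE({[P' → . P]}), then GOTO on every symbol after a dot until no new states appear). It has 8 states:
  I0: { [B → . * * ;], [P → . ;], [P → . B P], [P → .], [P' → . P] }  — shift, reduce
  I1: { [B → * . * ;] }  — shift
  I2: { [P → ; .] }  — reduce
  I3: { [B → . * * ;], [P → . ;], [P → . B P], [P → .], [P → B . P] }  — shift, reduce
  I4: { [P' → P .] }  — accept
  I5: { [P → B P .] }  — reduce
  I6: { [B → * * . ;] }  — shift
  I7: { [B → * * ; .] }  — reduce

I0 contains reduce item [P → .] and shift items [B → . * * ;], [P → . ;] — shift-reduce conflict.
I3 contains reduce item [P → .] and shift items [B → . * * ;], [P → . ;] — shift-reduce conflict.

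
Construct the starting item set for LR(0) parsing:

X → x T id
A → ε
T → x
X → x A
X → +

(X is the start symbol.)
First, augment the grammar with X' → X
I₀ = CLOSURE({ [X' → . X] }):
  [X' → . X] has the dot before X: add [X → . x T id], [X → . x A], [X → . +]
No further items can be added.

I₀ = { [X → . +], [X → . x A], [X → . x T id], [X' → . X] }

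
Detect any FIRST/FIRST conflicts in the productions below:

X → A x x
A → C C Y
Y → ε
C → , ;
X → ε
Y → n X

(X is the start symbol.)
No FIRST/FIRST conflicts.

A FIRST/FIRST conflict occurs when two productions N → α and N → β for the same non-terminal have FIRST(α) ∩ FIRST(β) ≠ ∅ (with ε ∈ FIRST of a nullable right-hand side, so two nullable alternatives also conflict).

FIRST sets of the non-terminals at (or reachable through a nullable prefix from) the front of some alternative:
  FIRST(A) = { ',' }

Productions for X:
  X → A x x: FIRST = { ',' }
  X → ε: FIRST = { ε }
Productions for Y:
  Y → ε: FIRST = { ε }
  Y → n X: FIRST = { 'n' }
A, C have only one production, so no FIRST/FIRST conflict is possible there.

All alternatives of each non-terminal have pairwise disjoint FIRST sets.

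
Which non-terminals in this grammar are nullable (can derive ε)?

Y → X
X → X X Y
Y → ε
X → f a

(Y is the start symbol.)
{ 'Y' }

A non-terminal is nullable if it can derive ε (the empty string): either it has an ε-production, or it has a production whose right-hand side consists entirely of nullable non-terminals.

ε-productions: Y → ε
So Y is immediately nullable.
No further non-terminal can be added: every production for the remaining non-terminals contains a terminal or a non-nullable non-terminal.
Nullable = { 'Y' }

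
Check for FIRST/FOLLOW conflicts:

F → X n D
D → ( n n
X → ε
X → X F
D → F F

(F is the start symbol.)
A FIRST/FOLLOW conflict occurs when a non-terminal N has a nullable alternative N → β (β ⇒* ε) and another alternative N → α with FIRST(α) ∩ FOLLOW(N) ≠ ∅: on such a lookahead the parser cannot decide between expanding α and letting N vanish via β.

Nullable non-terminals: X.
FIRST sets used below: FIRST(X) = { 'n', ε }, FIRST(F) = { 'n' }

X: nullable alternative(s) X → ε; FOLLOW(X) = { 'n' }
  X → ε: FIRST \ {ε} = { } — this is the only nullable alternative, skip
  X → X F: FIRST \ {ε} = { 'n' } — overlaps FOLLOW(X) on { 'n' }: CONFLICT

D, F have no nullable alternative, so no FIRST/FOLLOW check is needed there.

So the grammar has 1 FIRST/FOLLOW conflict (marked CONFLICT above).

Answer: Yes. X → X F with FOLLOW(X) on { 'n' }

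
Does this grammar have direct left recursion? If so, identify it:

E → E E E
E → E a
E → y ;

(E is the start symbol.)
E → E E E: LEFT RECURSIVE (starts with E)
E → E a: LEFT RECURSIVE (starts with E)
E → y ;: starts with y

The grammar has direct left recursion on: E.

Answer: Yes, E is left-recursive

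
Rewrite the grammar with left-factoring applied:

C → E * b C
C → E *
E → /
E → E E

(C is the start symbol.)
Left-factoring transforms A → αβ₁ | αβ₂ into A → αA' and A' → β₁ | β₂
(α is the longest common prefix among the alternatives). Repeat until
no nonterminal has two alternatives with a common prefix.

Round 1: C has alternatives sharing prefix 'E *'. Introduce C': C → E * C'
  Add: C' → b C
  Add: C' → ε

No remaining common prefixes — done.

Resulting grammar:
C → E * C'
C' → b C
C' → ε
E → /
E → E E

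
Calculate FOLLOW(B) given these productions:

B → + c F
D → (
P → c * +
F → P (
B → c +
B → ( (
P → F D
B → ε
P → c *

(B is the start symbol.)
{ $ }

B is the start symbol, so $ ∈ FOLLOW(B).
B does not occur on any right-hand side.

Taking the union: FOLLOW(B) = { $ }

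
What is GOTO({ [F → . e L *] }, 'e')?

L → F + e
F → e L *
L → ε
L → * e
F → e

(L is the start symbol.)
{ [F → . e L *], [F → . e], [F → e . L *], [L → . * e], [L → . F + e], [L → .] }

GOTO(I, 'e') = CLOSURE({ [A → αX.β] : [A → α.Xβ] ∈ I, X = 'e' })

Items with dot before 'e', with the dot advanced:
  [F → . e L *] → [F → e . L *]
Closure of the advanced items:
  [F → e . L *] has the dot before L: add [L → . F + e], [L → .], [L → . * e]
  [L → . F + e] has the dot before F: add [F → . e L *], [F → . e]

GOTO = { [F → . e L *], [F → . e], [F → e . L *], [L → . * e], [L → . F + e], [L → .] }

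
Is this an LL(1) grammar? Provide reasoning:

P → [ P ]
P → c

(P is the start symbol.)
A grammar is LL(1) if for each non-terminal N with multiple productions, the predict sets of those productions are pairwise disjoint, where PREDICT(N → α) = (FIRST(α) \ {ε}) ∪ (FOLLOW(N) if α ⇒* ε).

For P:
  PREDICT(P → '[' P ']') = { '[' }
  PREDICT(P → c) = { 'c' }

All predict sets are disjoint. The grammar IS LL(1).

Answer: Yes, the grammar is LL(1).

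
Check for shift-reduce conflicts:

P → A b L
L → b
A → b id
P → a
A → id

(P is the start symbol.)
Augment with P' → P and build the canonical LR(0) collection (I0 = CLOSURE({[P' → . P]}), then GOTO on every symbol after a dot until no new states appear). It has 10 states:
  I0: { [A → . b id], [A → . id], [P → . A b L], [P → . a], [P' → . P] }  — shift
  I1: { [P → A . b L] }  — shift
  I2: { [P' → P .] }  — accept
  I3: { [P → a .] }  — reduce
  I4: { [A → b . id] }  — shift
  I5: { [A → id .] }  — reduce
  I6: { [A → b id .] }  — reduce
  I7: { [L → . b], [P → A b . L] }  — shift
  I8: { [P → A b L .] }  — reduce
  I9: { [L → b .] }  — reduce

No state contains both a complete item and a shift item.

Answer: No shift-reduce conflicts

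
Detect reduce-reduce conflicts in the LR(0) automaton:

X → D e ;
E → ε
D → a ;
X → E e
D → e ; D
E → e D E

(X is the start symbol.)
A reduce-reduce conflict occurs when an LR(0) state has two complete items [A → α .] and [B → β .] — both call for a reduction, and with no lookahead the parser cannot choose between them.

Augment with X' → X and build the canonical LR(0) collection (I0 = CLOSURE({[X' → . X]}), then GOTO on every symbol after a dot until no new states appear). It has 16 states:
  I0: { [D → . a ;], [D → . e ; D], [E → . e D E], [E → .], [X → . D e ;], [X → . E e], [X' → . X] }  — shift, reduce
  I1: { [X → D . e ;] }  — shift
  I2: { [X → E . e] }  — shift
  I3: { [X' → X .] }  — accept
  I4: { [D → a . ;] }  — shift
  I5: { [D → . a ;], [D → . e ; D], [D → e . ; D], [E → e . D E] }  — shift
  I6: { [D → . a ;], [D → . e ; D], [D → e ; . D] }  — shift
  I7: { [E → . e D E], [E → .], [E → e D . E] }  — shift, reduce
  I8: { [D → e . ; D] }  — shift
  I9: { [E → e D E .] }  — reduce
  I10: { [D → . a ;], [D → . e ; D], [E → e . D E] }  — shift
  I11: { [D → e ; D .] }  — reduce
  I12: { [D → a ; .] }  — reduce
  I13: { [X → E e .] }  — reduce
  I14: { [X → D e . ;] }  — shift
  I15: { [X → D e ; .] }  — reduce

No state contains more than one complete item.

Answer: No reduce-reduce conflicts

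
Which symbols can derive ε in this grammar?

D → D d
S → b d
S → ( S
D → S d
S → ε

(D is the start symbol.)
ε-productions: S → ε
So S is immediately nullable.
No further non-terminal can be added: every production for the remaining non-terminals contains a terminal or a non-nullable non-terminal.
Nullable = { 'S' }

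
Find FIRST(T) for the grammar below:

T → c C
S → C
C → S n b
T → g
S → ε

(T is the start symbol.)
From T → c C:
  - c is a terminal: add 'c' and stop
From T → g:
  - g is a terminal: add 'g' and stop

Collecting: FIRST(T) = { 'c', 'g' }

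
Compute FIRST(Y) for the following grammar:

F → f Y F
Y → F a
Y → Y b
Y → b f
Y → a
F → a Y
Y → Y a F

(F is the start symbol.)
To compute FIRST(Y), examine every production with Y on the left-hand side, reading each right-hand side left to right until a non-nullable symbol is reached.

FIRST sets of the other non-terminals involved (by the same procedure, iterated to a fixed point):
  FIRST(F) = { 'a', 'f' }

From Y → F a:
  - F is a non-terminal: add FIRST(F) \ {ε} = { 'a', 'f' }
    F is not nullable, so stop
From Y → Y b:
  - Y is the symbol being defined: contributes nothing new
    Y is not nullable, so stop
From Y → b f:
  - b is a terminal: add 'b' and stop
From Y → a:
  - a is a terminal: add 'a' and stop
From Y → Y a F:
  - Y is the symbol being defined: contributes nothing new
    Y is not nullable, so stop

Collecting: FIRST(Y) = { 'a', 'b', 'f' }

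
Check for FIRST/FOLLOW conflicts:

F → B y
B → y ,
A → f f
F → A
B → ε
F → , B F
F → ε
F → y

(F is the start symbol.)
Nullable non-terminals: B, F.
FIRST sets used below: FIRST(B) = { 'y', ε }, FIRST(A) = { 'f' }

B: nullable alternative(s) B → ε; FOLLOW(B) = { $, ',', 'f', 'y' }
  B → y ,: FIRST \ {ε} = { 'y' } — overlaps FOLLOW(B) on { 'y' }: CONFLICT
  B → ε: FIRST \ {ε} = { } — this is the only nullable alternative, skip

F: nullable alternative(s) F → ε; FOLLOW(F) = { $ }
  F → B y: FIRST \ {ε} = { 'y' } — disjoint from FOLLOW(F)
  F → A: FIRST \ {ε} = { 'f' } — disjoint from FOLLOW(F)
  F → , B F: FIRST \ {ε} = { ',' } — disjoint from FOLLOW(F)
  F → ε: FIRST \ {ε} = { } — this is the only nullable alternative, skip
  F → y: FIRST \ {ε} = { 'y' } — disjoint from FOLLOW(F)

A has no nullable alternative, so no FIRST/FOLLOW check is needed there.

So the grammar has 1 FIRST/FOLLOW conflict (marked CONFLICT above).

Answer: Yes. B → y ',' with FOLLOW(B) on { 'y' }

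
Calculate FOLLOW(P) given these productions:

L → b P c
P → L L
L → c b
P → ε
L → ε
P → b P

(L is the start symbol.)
In L → b P c: P is followed by c, add FIRST(c) \ {ε} = { 'c' }
In P → b P: P is at the end; this adds FOLLOW(P) to itself — nothing new

Taking the union: FOLLOW(P) = { 'c' }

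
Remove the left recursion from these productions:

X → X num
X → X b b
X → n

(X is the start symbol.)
X is directly left-recursive. The standard transformation for
  A → A α₁ | ... | A α_m | β₁ | ... | β_n
is
  A  → β₁ A' | ... | β_n A'
  A' → α₁ A' | ... | α_m A' | ε

X → n becomes X → n X'
X → X num becomes X' → num X'
X → X b b becomes X' → b b X'
Add X' → ε

Resulting grammar:
X → n X'
X' → num X'
X' → b b X'
X' → ε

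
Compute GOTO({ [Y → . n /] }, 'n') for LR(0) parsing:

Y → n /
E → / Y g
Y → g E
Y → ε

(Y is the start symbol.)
{ [Y → n . /] }

GOTO(I, 'n') = CLOSURE({ [A → αX.β] : [A → α.Xβ] ∈ I, X = 'n' })

Items with dot before 'n', with the dot advanced:
  [Y → . n /] → [Y → n . /]
Closure adds nothing (no advanced item has the dot before a non-terminal).

GOTO = { [Y → n . /] }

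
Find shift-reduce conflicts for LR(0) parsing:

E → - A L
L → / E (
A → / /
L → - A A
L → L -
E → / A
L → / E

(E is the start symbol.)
A shift-reduce conflict occurs when an LR(0) state has both:
  - a complete (reduce) item [A → α .] (dot at the end), and
  - a shift item [B → β . c γ] (dot before a terminal).

Augment with E' → E and build the canonical LR(0) collection (I0 = CLOSURE({[E' → . E]}), then GOTO on every symbol after a dot until no new states appear). It has 16 states:
  I0: { [E → . - A L], [E → . / A], [E' → . E] }  — shift
  I1: { [A → . / /], [E → - . A L] }  — shift
  I2: { [A → . / /], [E → / . A] }  — shift
  I3: { [E' → E .] }  — accept
  I4: { [A → / . /] }  — shift
  I5: { [E → / A .] }  — reduce
  I6: { [A → / / .] }  — reduce
  I7: { [E → - A . L], [L → . - A A], [L → . / E (], [L → . / E], [L → . L -] }  — shift
  I8: { [A → . / /], [L → - . A A] }  — shift
  I9: { [E → . - A L], [E → . / A], [L → / . E (], [L → / . E] }  — shift
  I10: { [E → - A L .], [L → L . -] }  — shift, reduce
  I11: { [L → L - .] }  — reduce
  I12: { [L → / E . (], [L → / E .] }  — shift, reduce
  I13: { [L → / E ( .] }  — reduce
  I14: { [A → . / /], [L → - A . A] }  — shift
  I15: { [L → - A A .] }  — reduce

I10 contains reduce item [E → - A L .] and shift item [L → L . -] — shift-reduce conflict.
I12 contains reduce item [L → / E .] and shift item [L → / E . (] — shift-reduce conflict.

Answer: Yes — I10: [E → - A L .] vs [L → L . -]; I12: [L → / E .] vs [L → / E . (]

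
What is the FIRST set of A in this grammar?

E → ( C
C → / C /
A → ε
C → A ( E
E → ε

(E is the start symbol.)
{ ε }

From A → ε:
  - ε-production, so ε ∈ FIRST(A)

Collecting: FIRST(A) = { ε }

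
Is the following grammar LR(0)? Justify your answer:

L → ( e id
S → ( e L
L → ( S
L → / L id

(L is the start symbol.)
Augment with L' → L and build the canonical LR(0) collection (I0 = CLOSURE({[L' → . L]}), then GOTO on every symbol after a dot until no new states appear). It has 12 states:
  I0: { [L → . ( S], [L → . ( e id], [L → . / L id], [L' → . L] }  — shift
  I1: { [L → ( . S], [L → ( . e id], [S → . ( e L] }  — shift
  I2: { [L → . ( S], [L → . ( e id], [L → . / L id], [L → / . L id] }  — shift
  I3: { [L' → L .] }  — accept
  I4: { [L → / L . id] }  — shift
  I5: { [L → / L id .] }  — reduce
  I6: { [S → ( . e L] }  — shift
  I7: { [L → ( S .] }  — reduce
  I8: { [L → ( e . id] }  — shift
  I9: { [L → ( e id .] }  — reduce
  I10: { [L → . ( S], [L → . ( e id], [L → . / L id], [S → ( e . L] }  — shift
  I11: { [S → ( e L .] }  — reduce

Every state is either a pure shift/goto state or contains exactly one complete item and nothing to shift — no conflicts. The grammar is LR(0).

Answer: Yes, the grammar is LR(0)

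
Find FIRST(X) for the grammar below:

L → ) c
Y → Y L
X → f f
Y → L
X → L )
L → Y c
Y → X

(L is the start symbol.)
{ ')', 'f' }

To compute FIRST(X), examine every production with X on the left-hand side, reading each right-hand side left to right until a non-nullable symbol is reached.

FIRST sets of the other non-terminals involved (by the same procedure, iterated to a fixed point):
  FIRST(L) = { ')', 'f' }

From X → f f:
  - f is a terminal: add 'f' and stop
From X → L ):
  - L is a non-terminal: add FIRST(L) \ {ε} = { ')', 'f' }
    L is not nullable, so stop

Collecting: FIRST(X) = { ')', 'f' }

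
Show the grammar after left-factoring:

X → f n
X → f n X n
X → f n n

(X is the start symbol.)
X → f n X'
X' → ε
X' → X n
X' → n

Left-factoring transforms A → αβ₁ | αβ₂ into A → αA' and A' → β₁ | β₂
(α is the longest common prefix among the alternatives). Repeat until
no nonterminal has two alternatives with a common prefix.

Round 1: X has alternatives sharing prefix 'f n'. Introduce X': X → f n X'
  Add: X' → ε
  Add: X' → X n
  Add: X' → n

No remaining common prefixes — done.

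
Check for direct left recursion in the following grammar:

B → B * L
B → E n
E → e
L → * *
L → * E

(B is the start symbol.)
Yes, B is left-recursive

B → B * L: LEFT RECURSIVE (starts with B)
B → E n: starts with E
E → e: starts with e
L → * *: starts with '*'
L → * E: starts with '*'

The grammar has direct left recursion on: B.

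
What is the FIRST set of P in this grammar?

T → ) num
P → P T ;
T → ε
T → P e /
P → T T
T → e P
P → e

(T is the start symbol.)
To compute FIRST(P), examine every production with P on the left-hand side, reading each right-hand side left to right until a non-nullable symbol is reached.

FIRST sets of the other non-terminals involved (by the same procedure, iterated to a fixed point):
  FIRST(T) = { ')', ';', 'e', ε }

From P → P T ;:
  - P is the symbol being defined: contributes nothing new
    P is nullable, so continue to the next symbol
  - T is a non-terminal: add FIRST(T) \ {ε} = { ')', ';', 'e' }
    T is nullable, so continue to the next symbol
  - ';' is a terminal: add ';' and stop
From P → T T:
  - T is a non-terminal: add FIRST(T) \ {ε} = { ')', ';', 'e' }
    T is nullable, so continue to the next symbol
  - T is a non-terminal: add FIRST(T) \ {ε} = { ')', ';', 'e' }
    T is nullable and nothing follows, so the whole right-hand side can vanish: ε ∈ FIRST(P)
From P → e:
  - e is a terminal: add 'e' and stop

Collecting: FIRST(P) = { ')', ';', 'e', ε }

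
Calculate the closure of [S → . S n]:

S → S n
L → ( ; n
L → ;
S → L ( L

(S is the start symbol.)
{ [L → . ( ; n], [L → . ;], [S → . L ( L], [S → . S n] }

Start with: [S → . S n]
  [S → . S n] has the dot before S: add [S → . L ( L]
  [S → . L ( L] has the dot before L: add [L → . ( ; n], [L → . ;]
No further items can be added.

CLOSURE = { [L → . ( ; n], [L → . ;], [S → . L ( L], [S → . S n] }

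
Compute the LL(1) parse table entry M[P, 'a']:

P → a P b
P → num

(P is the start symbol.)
P → a P b

To find M[P, 'a'], we find productions for P where 'a' is in the predict set (PREDICT(N → α) = (FIRST(α) \ {ε}) ∪ (FOLLOW(N) if α ⇒* ε)).

P → a P b: PREDICT = { 'a' }
  'a' is in predict set, so this production goes in M[P, 'a']
P → num: PREDICT = { 'num' }

M[P, 'a'] = P → a P b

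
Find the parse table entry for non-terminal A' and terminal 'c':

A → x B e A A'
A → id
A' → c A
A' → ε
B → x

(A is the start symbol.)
A' → c A, A' → ε

To find M[A', 'c'], we find productions for A' where 'c' is in the predict set (PREDICT(N → α) = (FIRST(α) \ {ε}) ∪ (FOLLOW(N) if α ⇒* ε)).

Relevant sets:
  FOLLOW(A') = { $, 'c' }

A' → c A: PREDICT = { 'c' }
  'c' is in predict set, so this production goes in M[A', 'c']
A' → ε: PREDICT = { $, 'c' }
  'c' is in predict set, so this production goes in M[A', 'c']

M[A', 'c'] = A' → c A, A' → ε  (a multiply-defined cell — the grammar is not LL(1))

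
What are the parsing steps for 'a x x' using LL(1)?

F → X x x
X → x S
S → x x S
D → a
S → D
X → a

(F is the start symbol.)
LL(1) parsing maintains a stack (initially the start symbol over $) and the input. At each step: if the stack top is a terminal, match it against the current input token; if it is a non-terminal N, replace it with the RHS of M[N, lookahead] (the unique production whose predict set contains the lookahead).

Stack is shown with the top on the left.

Stack    Input    Action
------------------------
F $      a x x $  output F → X x x
X x x $  a x x $  output X → a
a x x $  a x x $  match 'a'
x x $    x x $    match 'x'
x $      x $      match 'x'
$        $        accept

The string is accepted.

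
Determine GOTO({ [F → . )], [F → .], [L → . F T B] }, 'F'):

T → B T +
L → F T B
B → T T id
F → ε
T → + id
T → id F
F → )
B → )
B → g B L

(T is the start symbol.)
GOTO(I, 'F') = CLOSURE({ [A → αX.β] : [A → α.Xβ] ∈ I, X = 'F' })

Items with dot before 'F', with the dot advanced:
  [L → . F T B] → [L → F . T B]
Closure of the advanced items:
  [L → F . T B] has the dot before T: add [T → . B T +], [T → . + id], [T → . id F]
  [T → . B T +] has the dot before B: add [B → . T T id], [B → . )], [B → . g B L]

GOTO = { [B → . )], [B → . T T id], [B → . g B L], [L → F . T B], [T → . + id], [T → . B T +], [T → . id F] }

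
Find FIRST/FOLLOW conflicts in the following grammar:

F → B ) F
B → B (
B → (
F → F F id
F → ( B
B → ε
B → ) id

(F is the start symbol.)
A FIRST/FOLLOW conflict occurs when a non-terminal N has a nullable alternative N → β (β ⇒* ε) and another alternative N → α with FIRST(α) ∩ FOLLOW(N) ≠ ∅: on such a lookahead the parser cannot decide between expanding α and letting N vanish via β.

Nullable non-terminals: B.
FIRST sets used below: FIRST(B) = { '(', ')', ε }

B: nullable alternative(s) B → ε; FOLLOW(B) = { $, '(', ')', 'id' }
  B → B (: FIRST \ {ε} = { '(', ')' } — overlaps FOLLOW(B) on { '(', ')' }: CONFLICT
  B → (: FIRST \ {ε} = { '(' } — overlaps FOLLOW(B) on { '(' }: CONFLICT
  B → ε: FIRST \ {ε} = { } — this is the only nullable alternative, skip
  B → ) id: FIRST \ {ε} = { ')' } — overlaps FOLLOW(B) on { ')' }: CONFLICT

F has no nullable alternative, so no FIRST/FOLLOW check is needed there.

So the grammar has 3 FIRST/FOLLOW conflicts (marked CONFLICT above).

Answer: Yes. B → B '(' with FOLLOW(B) on { '(', ')' }; B → '(' with FOLLOW(B) on { '(' }; B → ')' id with FOLLOW(B) on { ')' }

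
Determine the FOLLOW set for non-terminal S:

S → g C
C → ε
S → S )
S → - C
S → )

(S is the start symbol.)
{ $, ')' }

To compute FOLLOW(S), find every occurrence of S on a right-hand side N → α S β: add FIRST(β) \ {ε}, and if β is empty or nullable also add FOLLOW(N). Iterate to a fixed point.

S is the start symbol, so $ ∈ FOLLOW(S).
In S → S ): S is followed by ')', add FIRST(')') \ {ε} = { ')' }

Taking the union: FOLLOW(S) = { $, ')' }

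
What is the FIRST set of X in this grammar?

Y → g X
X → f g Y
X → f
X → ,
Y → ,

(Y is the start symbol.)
{ ',', 'f' }

From X → f g Y:
  - f is a terminal: add 'f' and stop
From X → f:
  - f is a terminal: add 'f' and stop
From X → ,:
  - ',' is a terminal: add ',' and stop

Collecting: FIRST(X) = { ',', 'f' }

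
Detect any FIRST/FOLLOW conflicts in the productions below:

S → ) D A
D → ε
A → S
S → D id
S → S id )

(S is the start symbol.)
No FIRST/FOLLOW conflicts.

A FIRST/FOLLOW conflict occurs when a non-terminal N has a nullable alternative N → β (β ⇒* ε) and another alternative N → α with FIRST(α) ∩ FOLLOW(N) ≠ ∅: on such a lookahead the parser cannot decide between expanding α and letting N vanish via β.

Nullable non-terminals: D.
D has a nullable alternative but only one production, so nothing to check.

A, S have no nullable alternative, so no FIRST/FOLLOW check is needed there.

No FIRST/FOLLOW conflicts found.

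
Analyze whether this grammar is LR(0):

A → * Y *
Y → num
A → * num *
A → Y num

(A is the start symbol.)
No. Shift-reduce conflict between [Y → num .] and [A → * num . *]

Augment with A' → A and build the canonical LR(0) collection (I0 = CLOSURE({[A' → . A]}), then GOTO on every symbol after a dot until no new states appear). It has 10 states:
  I0: { [A → . * Y *], [A → . * num *], [A → . Y num], [A' → . A], [Y → . num] }  — shift
  I1: { [A → * . Y *], [A → * . num *], [Y → . num] }  — shift
  I2: { [A' → A .] }  — accept
  I3: { [A → Y . num] }  — shift
  I4: { [Y → num .] }  — reduce
  I5: { [A → Y num .] }  — reduce
  I6: { [A → * Y . *] }  — shift
  I7: { [A → * num . *], [Y → num .] }  — shift, reduce
  I8: { [A → * num * .] }  — reduce
  I9: { [A → * Y * .] }  — reduce

Conflict in state I7:
  Shift-reduce conflict between [Y → num .] and [A → * num . *]
So the grammar is NOT LR(0).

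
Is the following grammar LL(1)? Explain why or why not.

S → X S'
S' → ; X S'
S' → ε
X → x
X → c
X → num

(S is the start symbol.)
A grammar is LL(1) if for each non-terminal N with multiple productions, the predict sets of those productions are pairwise disjoint, where PREDICT(N → α) = (FIRST(α) \ {ε}) ∪ (FOLLOW(N) if α ⇒* ε).

Relevant sets:
  FOLLOW(S') = { $ }

For S':
  PREDICT(S' → ';' X S') = { ';' }
  PREDICT(S' → ε) = { $ }
For X:
  PREDICT(X → x) = { 'x' }
  PREDICT(X → c) = { 'c' }
  PREDICT(X → num) = { 'num' }
S has a single production, so nothing to check there.

All predict sets are disjoint. The grammar IS LL(1).

Answer: Yes, the grammar is LL(1).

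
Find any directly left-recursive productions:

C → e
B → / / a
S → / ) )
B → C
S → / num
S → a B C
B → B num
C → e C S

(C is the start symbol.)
Yes, B is left-recursive

Direct left recursion occurs when N → N α for some non-terminal N (the right-hand side begins with the left-hand side itself).

C → e: starts with e
B → / / a: starts with '/'
S → / ) ): starts with '/'
B → C: starts with C
S → / num: starts with '/'
S → a B C: starts with a
B → B num: LEFT RECURSIVE (starts with B)
C → e C S: starts with e

The grammar has direct left recursion on: B.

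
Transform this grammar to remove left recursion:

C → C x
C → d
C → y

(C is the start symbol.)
C → d C'
C → y C'
C' → x C'
C' → ε

C is directly left-recursive. The standard transformation for
  A → A α₁ | ... | A α_m | β₁ | ... | β_n
is
  A  → β₁ A' | ... | β_n A'
  A' → α₁ A' | ... | α_m A' | ε

C → d becomes C → d C'
C → y becomes C → y C'
C → C x becomes C' → x C'
Add C' → ε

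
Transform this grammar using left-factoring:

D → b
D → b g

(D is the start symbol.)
D → b D'
D' → ε
D' → g

Left-factoring transforms A → αβ₁ | αβ₂ into A → αA' and A' → β₁ | β₂
(α is the longest common prefix among the alternatives). Repeat until
no nonterminal has two alternatives with a common prefix.

Round 1: D has alternatives sharing prefix 'b'. Introduce D': D → b D'
  Add: D' → ε
  Add: D' → g

No remaining common prefixes — done.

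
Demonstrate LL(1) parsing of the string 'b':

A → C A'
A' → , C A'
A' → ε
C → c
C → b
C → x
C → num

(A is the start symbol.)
LL(1) parsing maintains a stack (initially the start symbol over $) and the input. At each step: if the stack top is a terminal, match it against the current input token; if it is a non-terminal N, replace it with the RHS of M[N, lookahead] (the unique production whose predict set contains the lookahead).

Stack is shown with the top on the left.

Stack   Input  Action
---------------------
A $     b $    output A → C A'
C A' $  b $    output C → b
b A' $  b $    match 'b'
A' $    $      output A' → ε
$       $      accept

The string is accepted.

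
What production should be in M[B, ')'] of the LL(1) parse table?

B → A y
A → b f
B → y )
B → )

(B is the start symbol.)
To find M[B, ')'], we find productions for B where ')' is in the predict set (PREDICT(N → α) = (FIRST(α) \ {ε}) ∪ (FOLLOW(N) if α ⇒* ε)).

Relevant sets:
  FIRST(A) = { 'b' }

B → A y: PREDICT = { 'b' }
B → y ): PREDICT = { 'y' }
B → ): PREDICT = { ')' }
  ')' is in predict set, so this production goes in M[B, ')']

M[B, ')'] = B → )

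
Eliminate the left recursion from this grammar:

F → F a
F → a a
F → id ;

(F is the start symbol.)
F → a a F'
F → id ; F'
F' → a F'
F' → ε

F is directly left-recursive. The standard transformation for
  A → A α₁ | ... | A α_m | β₁ | ... | β_n
is
  A  → β₁ A' | ... | β_n A'
  A' → α₁ A' | ... | α_m A' | ε

F → a a becomes F → a a F'
F → id ; becomes F → id ; F'
F → F a becomes F' → a F'
Add F' → ε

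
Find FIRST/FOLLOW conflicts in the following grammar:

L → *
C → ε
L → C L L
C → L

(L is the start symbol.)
Nullable non-terminals: C.
FIRST sets used below: FIRST(L) = { '*' }

C: nullable alternative(s) C → ε; FOLLOW(C) = { '*' }
  C → ε: FIRST \ {ε} = { } — this is the only nullable alternative, skip
  C → L: FIRST \ {ε} = { '*' } — overlaps FOLLOW(C) on { '*' }: CONFLICT

L has no nullable alternative, so no FIRST/FOLLOW check is needed there.

So the grammar has 1 FIRST/FOLLOW conflict (marked CONFLICT above).

Answer: Yes. C → L with FOLLOW(C) on { '*' }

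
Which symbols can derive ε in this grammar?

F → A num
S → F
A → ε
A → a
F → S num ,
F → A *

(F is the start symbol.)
A non-terminal is nullable if it can derive ε (the empty string): either it has an ε-production, or it has a production whose right-hand side consists entirely of nullable non-terminals.

ε-productions: A → ε
So A is immediately nullable.
No further non-terminal can be added: every production for the remaining non-terminals contains a terminal or a non-nullable non-terminal.
Nullable = { 'A' }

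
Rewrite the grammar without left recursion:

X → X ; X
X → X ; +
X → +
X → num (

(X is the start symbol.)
X → + X'
X → num ( X'
X' → ; X X'
X' → ; + X'
X' → ε

X is directly left-recursive. The standard transformation for
  A → A α₁ | ... | A α_m | β₁ | ... | β_n
is
  A  → β₁ A' | ... | β_n A'
  A' → α₁ A' | ... | α_m A' | ε

X → + becomes X → + X'
X → num ( becomes X → num ( X'
X → X ; X becomes X' → ; X X'
X → X ; + becomes X' → ; + X'
Add X' → ε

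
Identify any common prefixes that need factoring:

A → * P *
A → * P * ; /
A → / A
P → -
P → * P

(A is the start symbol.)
Yes, A has productions with common prefix '* P *'

Left-factoring is needed when two productions for the same non-terminal
share a common prefix on the right-hand side.

Productions for A:
  A → * P *
  A → * P * ; /
  A → / A
Productions for P:
  P → -
  P → * P

Found common prefix '* P *' in productions for A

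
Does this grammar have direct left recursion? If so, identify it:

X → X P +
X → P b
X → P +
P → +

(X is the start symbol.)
Direct left recursion occurs when N → N α for some non-terminal N (the right-hand side begins with the left-hand side itself).

X → X P +: LEFT RECURSIVE (starts with X)
X → P b: starts with P
X → P +: starts with P
P → +: starts with '+'

The grammar has direct left recursion on: X.

Answer: Yes, X is left-recursive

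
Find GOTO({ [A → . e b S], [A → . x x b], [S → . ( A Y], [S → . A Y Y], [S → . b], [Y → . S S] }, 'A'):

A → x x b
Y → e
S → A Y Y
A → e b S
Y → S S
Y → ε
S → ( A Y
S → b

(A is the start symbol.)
GOTO(I, 'A') = CLOSURE({ [A → αX.β] : [A → α.Xβ] ∈ I, X = 'A' })

Items with dot before 'A', with the dot advanced:
  [S → . A Y Y] → [S → A . Y Y]
Closure of the advanced items:
  [S → A . Y Y] has the dot before Y: add [Y → . e], [Y → . S S], [Y → .]
  [Y → . S S] has the dot before S: add [S → . A Y Y], [S → . ( A Y], [S → . b]
  [S → . A Y Y] has the dot before A: add [A → . x x b], [A → . e b S]

GOTO = { [A → . e b S], [A → . x x b], [S → . ( A Y], [S → . A Y Y], [S → . b], [S → A . Y Y], [Y → . S S], [Y → . e], [Y → .] }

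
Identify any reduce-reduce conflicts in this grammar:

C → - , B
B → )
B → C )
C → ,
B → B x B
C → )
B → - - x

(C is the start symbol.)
A reduce-reduce conflict occurs when an LR(0) state has two complete items [A → α .] and [B → β .] — both call for a reduction, and with no lookahead the parser cannot choose between them.

Augment with C' → C and build the canonical LR(0) collection (I0 = CLOSURE({[C' → . C]}), then GOTO on every symbol after a dot until no new states appear). It has 15 states:
  I0: { [C → . )], [C → . ,], [C → . - , B], [C' → . C] }  — shift
  I1: { [C → ) .] }  — reduce
  I2: { [C → , .] }  — reduce
  I3: { [C → - . , B] }  — shift
  I4: { [C' → C .] }  — accept
  I5: { [B → . )], [B → . - - x], [B → . B x B], [B → . C )], [C → - , . B], [C → . )], [C → . ,], [C → . - , B] }  — shift
  I6: { [B → ) .], [C → ) .] }  — 2 reduces
  I7: { [B → - . - x], [C → - . , B] }  — shift
  I8: { [B → B . x B], [C → - , B .] }  — shift, reduce
  I9: { [B → C . )] }  — shift
  I10: { [B → C ) .] }  — reduce
  I11: { [B → . )], [B → . - - x], [B → . B x B], [B → . C )], [B → B x . B], [C → . )], [C → . ,], [C → . - , B] }  — shift
  I12: { [B → B . x B], [B → B x B .] }  — shift, reduce
  I13: { [B → - - . x] }  — shift
  I14: { [B → - - x .] }  — reduce

I6 contains complete items [B → ) .], [C → ) .] — reduce-reduce conflict.

Answer: Yes — I6: [B → ) .] vs [C → ) .]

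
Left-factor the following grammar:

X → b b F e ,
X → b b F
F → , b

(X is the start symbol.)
Left-factoring transforms A → αβ₁ | αβ₂ into A → αA' and A' → β₁ | β₂
(α is the longest common prefix among the alternatives). Repeat until
no nonterminal has two alternatives with a common prefix.

Round 1: X has alternatives sharing prefix 'b b F'. Introduce X': X → b b F X'
  Add: X' → e ,
  Add: X' → ε

No remaining common prefixes — done.

Resulting grammar:
X → b b F X'
X' → e ,
X' → ε
F → , b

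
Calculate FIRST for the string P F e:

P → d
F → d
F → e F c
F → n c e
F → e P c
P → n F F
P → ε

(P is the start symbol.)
{ 'd', 'e', 'n' }

FIRST sets of the non-terminals involved (from the grammar, by fixed-point iteration):
  FIRST(P) = { 'd', 'n', ε }
  FIRST(F) = { 'd', 'e', 'n' }

To compute FIRST(P F e), process the symbols left to right:
Symbol P is a non-terminal. Add FIRST(P) \ {ε} = { 'd', 'n' }
P is nullable (ε ∈ FIRST(P)), continue to the next symbol.
Symbol F is a non-terminal. Add FIRST(F) \ {ε} = { 'd', 'e', 'n' }
F is not nullable (ε ∉ FIRST(F)), so stop here.
FIRST(P F e) = { 'd', 'e', 'n' }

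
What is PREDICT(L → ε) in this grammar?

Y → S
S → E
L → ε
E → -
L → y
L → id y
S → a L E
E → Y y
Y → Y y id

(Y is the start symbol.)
PREDICT(L → ε) = (FIRST(RHS) \ {ε}) ∪ (FOLLOW(L) if ε ∈ FIRST(RHS), i.e. RHS ⇒* ε)
The right-hand side is ε (FIRST(ε) = { ε }), so the predict set is FOLLOW(L) = { '-', 'a' }
PREDICT(L → ε) = { '-', 'a' }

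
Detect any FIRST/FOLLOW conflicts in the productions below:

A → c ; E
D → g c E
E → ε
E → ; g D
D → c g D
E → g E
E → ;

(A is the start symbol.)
No FIRST/FOLLOW conflicts.

A FIRST/FOLLOW conflict occurs when a non-terminal N has a nullable alternative N → β (β ⇒* ε) and another alternative N → α with FIRST(α) ∩ FOLLOW(N) ≠ ∅: on such a lookahead the parser cannot decide between expanding α and letting N vanish via β.

Nullable non-terminals: E.

E: nullable alternative(s) E → ε; FOLLOW(E) = { $ }
  E → ε: FIRST \ {ε} = { } — this is the only nullable alternative, skip
  E → ; g D: FIRST \ {ε} = { ';' } — disjoint from FOLLOW(E)
  E → g E: FIRST \ {ε} = { 'g' } — disjoint from FOLLOW(E)
  E → ;: FIRST \ {ε} = { ';' } — disjoint from FOLLOW(E)

A, D have no nullable alternative, so no FIRST/FOLLOW check is needed there.

No FIRST/FOLLOW conflicts found.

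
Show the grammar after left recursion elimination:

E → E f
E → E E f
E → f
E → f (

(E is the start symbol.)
E is directly left-recursive. The standard transformation for
  A → A α₁ | ... | A α_m | β₁ | ... | β_n
is
  A  → β₁ A' | ... | β_n A'
  A' → α₁ A' | ... | α_m A' | ε

E → f becomes E → f E'
E → f ( becomes E → f ( E'
E → E f becomes E' → f E'
E → E E f becomes E' → E f E'
Add E' → ε

Resulting grammar:
E → f E'
E → f ( E'
E' → f E'
E' → E f E'
E' → ε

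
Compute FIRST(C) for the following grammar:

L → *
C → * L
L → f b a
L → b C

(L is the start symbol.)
{ '*' }

From C → * L:
  - '*' is a terminal: add '*' and stop

Collecting: FIRST(C) = { '*' }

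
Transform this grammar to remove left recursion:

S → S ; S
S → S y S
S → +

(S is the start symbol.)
S → + S'
S' → ; S S'
S' → y S S'
S' → ε

S is directly left-recursive. The standard transformation for
  A → A α₁ | ... | A α_m | β₁ | ... | β_n
is
  A  → β₁ A' | ... | β_n A'
  A' → α₁ A' | ... | α_m A' | ε

S → + becomes S → + S'
S → S ; S becomes S' → ; S S'
S → S y S becomes S' → y S S'
Add S' → ε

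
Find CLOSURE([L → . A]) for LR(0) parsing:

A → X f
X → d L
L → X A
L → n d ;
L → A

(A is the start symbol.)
{ [A → . X f], [L → . A], [X → . d L] }

To compute CLOSURE, for each item [A → α.Bβ] where B is a non-terminal, add [B → .γ] for all productions B → γ; repeat for the newly added items until nothing changes.

Start with: [L → . A]
  [L → . A] has the dot before A: add [A → . X f]
  [A → . X f] has the dot before X: add [X → . d L]
No further items can be added.

CLOSURE = { [A → . X f], [L → . A], [X → . d L] }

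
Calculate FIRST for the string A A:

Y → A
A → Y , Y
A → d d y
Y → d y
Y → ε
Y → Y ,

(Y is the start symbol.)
{ ',', 'd' }

FIRST sets of the non-terminals involved (from the grammar, by fixed-point iteration):
  FIRST(A) = { ',', 'd' }

To compute FIRST(A A), process the symbols left to right:
Symbol A is a non-terminal. Add FIRST(A) \ {ε} = { ',', 'd' }
A is not nullable (ε ∉ FIRST(A)), so stop here.
FIRST(A A) = { ',', 'd' }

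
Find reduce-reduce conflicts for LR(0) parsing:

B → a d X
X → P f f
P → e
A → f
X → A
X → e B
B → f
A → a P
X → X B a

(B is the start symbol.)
Augment with B' → B and build the canonical LR(0) collection (I0 = CLOSURE({[B' → . B]}), then GOTO on every symbol after a dot until no new states appear). It has 18 states:
  I0: { [B → . a d X], [B → . f], [B' → . B] }  — shift
  I1: { [B' → B .] }  — accept
  I2: { [B → a . d X] }  — shift
  I3: { [B → f .] }  — reduce
  I4: { [A → . a P], [A → . f], [B → a d . X], [P → . e], [X → . A], [X → . P f f], [X → . X B a], [X → . e B] }  — shift
  I5: { [X → A .] }  — reduce
  I6: { [X → P . f f] }  — shift
  I7: { [B → . a d X], [B → . f], [B → a d X .], [X → X . B a] }  — shift, reduce
  I8: { [A → a . P], [P → . e] }  — shift
  I9: { [B → . a d X], [B → . f], [P → e .], [X → e . B] }  — shift, reduce
  I10: { [A → f .] }  — reduce
  I11: { [X → e B .] }  — reduce
  I12: { [A → a P .] }  — reduce
  I13: { [P → e .] }  — reduce
  I14: { [X → X B . a] }  — shift
  I15: { [X → X B a .] }  — reduce
  I16: { [X → P f . f] }  — shift
  I17: { [X → P f f .] }  — reduce

No state contains more than one complete item.

Answer: No reduce-reduce conflicts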